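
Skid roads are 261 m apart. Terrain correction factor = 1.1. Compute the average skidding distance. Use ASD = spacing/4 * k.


Formula: ASD = (spacing / 4) * correction
Uncorrected distance = spacing / 4 = 261 / 4 = 65.25 m
ASD = 65.25 * 1.1 = 72 m

72


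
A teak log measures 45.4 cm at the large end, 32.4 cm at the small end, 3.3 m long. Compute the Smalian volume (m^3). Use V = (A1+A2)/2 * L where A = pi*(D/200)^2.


Smalian: V = (A1 + A2)/2 * L,  A = pi*(D/200)^2
A1 = pi*(45.4/200)^2 = 0.161883 m^2
A2 = pi*(32.4/200)^2 = 0.082448 m^2
V = (0.161883+0.082448)/2*3.3 = 0.4031 m^3

0.4031


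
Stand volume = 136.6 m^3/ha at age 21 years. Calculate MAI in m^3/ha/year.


Formula: MAI = Total Volume / Stand Age
MAI = 136.6 m^3/ha / 21 years
MAI = 6.5 m^3/ha/year

6.5


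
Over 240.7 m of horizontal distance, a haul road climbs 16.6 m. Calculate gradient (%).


Formula: Gradient = rise / run * 100
Gradient = 16.6 / 240.7 * 100 = 6.9%

6.9


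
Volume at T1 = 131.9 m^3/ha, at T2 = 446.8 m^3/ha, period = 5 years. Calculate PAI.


Formula: PAI = (V_T2 - V_T1) / (T2 - T1)
Volume increment = 446.8 - 131.9 = 314.9 m^3/ha
PAI = 314.9 / 5 = 62.98 m^3/ha/year

62.98


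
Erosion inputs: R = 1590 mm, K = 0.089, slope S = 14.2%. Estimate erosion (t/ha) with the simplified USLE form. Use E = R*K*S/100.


Formula: E = R * K * S / 100  (simplified USLE)
R * K = 1590 * 0.089 = 141.51
E = 141.51 * 14.2 / 100 = 20.09 t/ha

20.09


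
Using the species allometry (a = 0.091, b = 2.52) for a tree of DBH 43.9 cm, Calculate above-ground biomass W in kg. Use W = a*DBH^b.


Formula: W = a * DBH^b  (allometric power law)
DBH^b = 43.9^2.52 = 13772.4305
W = 0.091 * 13772.4305 = 1253.3 kg

1253.3


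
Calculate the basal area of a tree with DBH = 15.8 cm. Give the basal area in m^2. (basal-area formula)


Formula: BA = pi * (DBH/2)^2 / 10000  (cm^2 to m^2)
Radius = DBH/2 = 15.8/2 = 7.9 cm
BA = pi * 7.9^2 / 10000
   = 196.0668 cm^2 / 10000
   = 0.0196 m^2

0.0196


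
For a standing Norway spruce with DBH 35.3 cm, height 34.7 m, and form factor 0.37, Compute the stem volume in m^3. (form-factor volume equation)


Formula: V = pi * (DBH/200)^2 * H * ff
Radius = DBH/200 = 35.3/200 = 0.1765 m
Radius^2 = 0.1765^2 = 0.03115225 m^2
V = pi * 0.03115225 * 34.7 * 0.37
V = 1.257 m^3

1.257


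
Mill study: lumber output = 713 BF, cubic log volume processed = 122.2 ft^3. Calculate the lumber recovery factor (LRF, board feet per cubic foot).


Formula: LRF = Lumber Output (BF) / Log Input (ft^3)
LRF = 713 BF / 122.2 ft^3
LRF = 5.83 BF/ft^3

5.83


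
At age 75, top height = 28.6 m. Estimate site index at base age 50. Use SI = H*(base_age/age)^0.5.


Formula: SI = H_dom * (base_age / age)^0.5
Age ratio = 50 / 75 = 0.66667
sqrt(age_ratio) = 0.8165
SI = 28.6 * 0.8165 = 23.4 m

23.4


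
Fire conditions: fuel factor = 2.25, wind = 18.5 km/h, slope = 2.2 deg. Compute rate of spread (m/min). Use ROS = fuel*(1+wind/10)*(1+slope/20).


Formula: ROS = fuel * (1 + wind/10) * (1 + slope/20)
Wind factor = 1 + 18.5/10 = 2.85
Slope factor = 1 + 2.2/20 = 1.11
ROS = 2.25 * 2.85 * 1.11 = 7.12 m/min

7.12


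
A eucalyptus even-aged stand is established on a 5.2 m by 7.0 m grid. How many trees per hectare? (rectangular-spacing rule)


Formula: TPH = 10000 m^2/ha / (spacing_x * spacing_y)
Area per tree = 5.2 m * 7.0 m = 36.4 m^2
TPH = 10000 / 36.4 = 275 trees/ha

275


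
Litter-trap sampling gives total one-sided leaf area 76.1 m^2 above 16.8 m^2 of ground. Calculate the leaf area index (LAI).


Formula: LAI = total leaf area / ground area  (dimensionless)
LAI = 76.1 m^2 / 16.8 m^2
LAI = 4.53

4.53


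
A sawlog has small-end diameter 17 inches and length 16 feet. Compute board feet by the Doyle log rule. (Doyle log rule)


Doyle: BF = (D - 4)^2 * L / 16
Adjusted diameter = 17 - 4 = 13 in
(D-4)^2 = 13^2 = 169
BF = 169 * 16 / 16 = 169 BF

169


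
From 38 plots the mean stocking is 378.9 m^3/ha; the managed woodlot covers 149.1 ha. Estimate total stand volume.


Formula: Total Volume = Mean Volume per ha * Total Area
Total Volume = 378.9 m^3/ha * 149.1 ha
Total Volume = 56494 m^3

56494


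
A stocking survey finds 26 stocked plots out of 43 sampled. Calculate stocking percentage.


Formula: Stocking % = stocked plots / total plots * 100
Stocking = 26 / 43 * 100
Stocking = 0.6047 * 100 = 60.5%

60.5


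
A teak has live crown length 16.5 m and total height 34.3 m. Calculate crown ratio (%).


Formula: Crown Ratio = (Crown Length / Total Height) * 100
CR = (16.5 m / 34.3 m) * 100
CR = 0.481 * 100 = 48.1%

48.1


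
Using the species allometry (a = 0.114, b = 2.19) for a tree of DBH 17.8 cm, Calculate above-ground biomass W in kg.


Formula: W = a * DBH^b  (allometric power law)
DBH^b = 17.8^2.19 = 547.545
W = 0.114 * 547.545 = 62.4 kg

62.4


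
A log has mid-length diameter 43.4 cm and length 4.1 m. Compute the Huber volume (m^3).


Huber: V = Am * L,  Am = pi*(Dm/200)^2
Am = pi*(43.4/200)^2 = 0.147934 m^2
V = 0.147934*4.1 = 0.6065 m^3

0.6065


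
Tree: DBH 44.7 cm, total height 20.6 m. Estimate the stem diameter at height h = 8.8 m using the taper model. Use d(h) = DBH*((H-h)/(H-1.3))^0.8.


Taper: d(h) = DBH * ((H - h) / (H - 1.3))^0.8
Numerator = H - h = 20.6 - 8.8 = 11.8 m
Denominator = H - 1.3 = 20.6 - 1.3 = 19.3 m
Ratio = 11.8 / 19.3 = 0.6114
d = 44.7 * 0.6114^0.8 = 30.2 cm

30.2


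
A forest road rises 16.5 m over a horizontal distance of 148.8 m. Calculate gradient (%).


Formula: Gradient = rise / run * 100
Gradient = 16.5 / 148.8 * 100 = 11.1%

11.1


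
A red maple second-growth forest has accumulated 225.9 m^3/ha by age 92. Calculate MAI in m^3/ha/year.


Formula: MAI = Total Volume / Stand Age
MAI = 225.9 m^3/ha / 92 years
MAI = 2.46 m^3/ha/year

2.46


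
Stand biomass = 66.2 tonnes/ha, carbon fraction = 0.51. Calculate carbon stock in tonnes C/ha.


Formula: Carbon Stock = Biomass * Carbon Fraction
C = 66.2 t/ha * 0.51
C = 33.8 t C/ha

33.8


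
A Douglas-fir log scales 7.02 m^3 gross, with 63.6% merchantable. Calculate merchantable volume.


Formula: MV = V_total * (merchantable_pct / 100)
Merchantable fraction = 63.6% / 100 = 0.636
MV = 7.02 m^3 * 0.636 = 4.465 m^3

4.465


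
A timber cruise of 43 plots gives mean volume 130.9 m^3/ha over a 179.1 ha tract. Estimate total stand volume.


Formula: Total Volume = Mean Volume per ha * Total Area
Total Volume = 130.9 m^3/ha * 179.1 ha
Total Volume = 23444 m^3

23444


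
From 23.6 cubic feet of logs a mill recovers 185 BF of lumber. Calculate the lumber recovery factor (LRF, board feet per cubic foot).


Formula: LRF = Lumber Output (BF) / Log Input (ft^3)
LRF = 185 BF / 23.6 ft^3
LRF = 7.84 BF/ft^3

7.84


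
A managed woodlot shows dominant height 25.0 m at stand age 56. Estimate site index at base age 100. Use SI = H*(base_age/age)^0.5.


Formula: SI = H_dom * (base_age / age)^0.5
Age ratio = 100 / 56 = 1.78571
sqrt(age_ratio) = 1.33631
SI = 25.0 * 1.33631 = 33.4 m

33.4


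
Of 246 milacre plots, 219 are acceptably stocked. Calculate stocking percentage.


Formula: Stocking % = stocked plots / total plots * 100
Stocking = 219 / 246 * 100
Stocking = 0.8902 * 100 = 89.0%

89.0


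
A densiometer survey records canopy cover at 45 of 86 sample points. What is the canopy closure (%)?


Formula: Canopy closure = covered points / total points * 100
Closure = 45 / 86 * 100
Closure = 0.5233 * 100 = 52.3%

52.3


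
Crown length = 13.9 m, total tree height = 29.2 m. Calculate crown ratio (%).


Formula: Crown Ratio = (Crown Length / Total Height) * 100
CR = (13.9 m / 29.2 m) * 100
CR = 0.476 * 100 = 47.6%

47.6


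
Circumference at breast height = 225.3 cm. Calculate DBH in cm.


Formula: DBH = C / pi
DBH = 225.3 / pi
pi = 3.14159...
DBH = 71.7 cm

71.7


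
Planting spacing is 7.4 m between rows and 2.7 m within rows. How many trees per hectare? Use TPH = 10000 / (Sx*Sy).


Formula: TPH = 10000 m^2/ha / (spacing_x * spacing_y)
Area per tree = 7.4 m * 2.7 m = 19.98 m^2
TPH = 10000 / 19.98 = 501 trees/ha

501


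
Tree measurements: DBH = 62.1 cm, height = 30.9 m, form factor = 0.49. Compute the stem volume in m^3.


Formula: V = pi * (DBH/200)^2 * H * ff
Radius = DBH/200 = 62.1/200 = 0.3105 m
Radius^2 = 0.3105^2 = 0.09641025 m^2
V = pi * 0.09641025 * 30.9 * 0.49
V = 4.586 m^3

4.586


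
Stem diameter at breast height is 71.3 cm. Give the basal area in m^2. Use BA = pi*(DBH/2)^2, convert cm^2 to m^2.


Formula: BA = pi * (DBH/2)^2 / 10000  (cm^2 to m^2)
Radius = DBH/2 = 71.3/2 = 35.65 cm
BA = pi * 35.65^2 / 10000
   = 3992.7208 cm^2 / 10000
   = 0.3993 m^2

0.3993


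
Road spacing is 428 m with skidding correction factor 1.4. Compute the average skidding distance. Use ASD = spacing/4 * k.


Formula: ASD = (spacing / 4) * correction
Uncorrected distance = spacing / 4 = 428 / 4 = 107 m
ASD = 107 * 1.4 = 150 m

150


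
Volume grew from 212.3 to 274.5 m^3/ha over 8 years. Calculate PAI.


Formula: PAI = (V_T2 - V_T1) / (T2 - T1)
Volume increment = 274.5 - 212.3 = 62.2 m^3/ha
PAI = 62.2 / 8 = 7.78 m^3/ha/year

7.78


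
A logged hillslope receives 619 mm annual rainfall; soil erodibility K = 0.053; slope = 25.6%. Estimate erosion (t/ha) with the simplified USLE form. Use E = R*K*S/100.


Formula: E = R * K * S / 100  (simplified USLE)
R * K = 619 * 0.053 = 32.807
E = 32.807 * 25.6 / 100 = 8.4 t/ha

8.4


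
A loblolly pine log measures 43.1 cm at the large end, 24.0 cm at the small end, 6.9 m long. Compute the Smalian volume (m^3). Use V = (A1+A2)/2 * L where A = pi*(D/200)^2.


Smalian: V = (A1 + A2)/2 * L,  A = pi*(D/200)^2
A1 = pi*(43.1/200)^2 = 0.145896 m^2
A2 = pi*(24.0/200)^2 = 0.045239 m^2
V = (0.145896+0.045239)/2*6.9 = 0.6594 m^3

0.6594


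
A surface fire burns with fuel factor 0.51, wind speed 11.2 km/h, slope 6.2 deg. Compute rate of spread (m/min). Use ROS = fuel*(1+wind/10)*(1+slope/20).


Formula: ROS = fuel * (1 + wind/10) * (1 + slope/20)
Wind factor = 1 + 11.2/10 = 2.12
Slope factor = 1 + 6.2/20 = 1.31
ROS = 0.51 * 2.12 * 1.31 = 1.42 m/min

1.42


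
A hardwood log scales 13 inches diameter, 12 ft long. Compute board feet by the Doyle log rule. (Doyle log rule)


Doyle: BF = (D - 4)^2 * L / 16
Adjusted diameter = 13 - 4 = 9 in
(D-4)^2 = 9^2 = 81
BF = 81 * 12 / 16 = 61 BF

61


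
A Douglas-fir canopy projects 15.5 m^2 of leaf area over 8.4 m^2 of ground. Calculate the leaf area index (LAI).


Formula: LAI = total leaf area / ground area  (dimensionless)
LAI = 15.5 m^2 / 8.4 m^2
LAI = 1.85

1.85


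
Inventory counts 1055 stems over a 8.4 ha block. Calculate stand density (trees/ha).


Formula: Stand Density = N_trees / Area_ha
Density = 1055 trees / 8.4 ha
Density = 126 trees/ha

126


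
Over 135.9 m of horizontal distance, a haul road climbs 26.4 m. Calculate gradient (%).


Formula: Gradient = rise / run * 100
Gradient = 26.4 / 135.9 * 100 = 19.4%

19.4


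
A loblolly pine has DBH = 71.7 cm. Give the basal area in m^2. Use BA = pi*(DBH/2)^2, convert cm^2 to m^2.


Formula: BA = pi * (DBH/2)^2 / 10000  (cm^2 to m^2)
Radius = DBH/2 = 71.7/2 = 35.85 cm
BA = pi * 35.85^2 / 10000
   = 4037.6456 cm^2 / 10000
   = 0.4038 m^2

0.4038


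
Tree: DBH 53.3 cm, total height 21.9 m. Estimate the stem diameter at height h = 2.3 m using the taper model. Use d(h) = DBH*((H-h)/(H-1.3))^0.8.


Taper: d(h) = DBH * ((H - h) / (H - 1.3))^0.8
Numerator = H - h = 21.9 - 2.3 = 19.6 m
Denominator = H - 1.3 = 21.9 - 1.3 = 20.6 m
Ratio = 19.6 / 20.6 = 0.95146
d = 53.3 * 0.95146^0.8 = 51.2 cm

51.2


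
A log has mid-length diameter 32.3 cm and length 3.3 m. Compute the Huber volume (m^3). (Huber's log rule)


Huber: V = Am * L,  Am = pi*(Dm/200)^2
Am = pi*(32.3/200)^2 = 0.08194 m^2
V = 0.08194*3.3 = 0.2704 m^3

0.2704


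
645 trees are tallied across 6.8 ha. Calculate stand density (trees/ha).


Formula: Stand Density = N_trees / Area_ha
Density = 645 trees / 6.8 ha
Density = 95 trees/ha

95


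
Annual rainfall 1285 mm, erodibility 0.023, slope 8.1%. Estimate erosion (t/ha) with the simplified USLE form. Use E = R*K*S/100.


Formula: E = R * K * S / 100  (simplified USLE)
R * K = 1285 * 0.023 = 29.555
E = 29.555 * 8.1 / 100 = 2.39 t/ha

2.39


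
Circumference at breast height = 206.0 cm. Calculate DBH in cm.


Formula: DBH = C / pi
DBH = 206.0 / pi
pi = 3.14159...
DBH = 65.6 cm

65.6


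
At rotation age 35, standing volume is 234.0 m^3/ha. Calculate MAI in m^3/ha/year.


Formula: MAI = Total Volume / Stand Age
MAI = 234.0 m^3/ha / 35 years
MAI = 6.69 m^3/ha/year

6.69


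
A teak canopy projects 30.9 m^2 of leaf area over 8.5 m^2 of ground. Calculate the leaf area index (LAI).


Formula: LAI = total leaf area / ground area  (dimensionless)
LAI = 30.9 m^2 / 8.5 m^2
LAI = 3.64

3.64


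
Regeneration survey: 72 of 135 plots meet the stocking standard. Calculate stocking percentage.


Formula: Stocking % = stocked plots / total plots * 100
Stocking = 72 / 135 * 100
Stocking = 0.5333 * 100 = 53.3%

53.3


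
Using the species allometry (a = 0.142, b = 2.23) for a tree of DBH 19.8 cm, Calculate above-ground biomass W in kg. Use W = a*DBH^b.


Formula: W = a * DBH^b  (allometric power law)
DBH^b = 19.8^2.23 = 779.0465
W = 0.142 * 779.0465 = 110.6 kg

110.6


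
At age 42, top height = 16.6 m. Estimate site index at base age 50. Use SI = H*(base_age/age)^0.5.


Formula: SI = H_dom * (base_age / age)^0.5
Age ratio = 50 / 42 = 1.19048
sqrt(age_ratio) = 1.09109
SI = 16.6 * 1.09109 = 18.1 m

18.1


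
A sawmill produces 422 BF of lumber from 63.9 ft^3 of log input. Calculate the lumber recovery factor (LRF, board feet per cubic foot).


Formula: LRF = Lumber Output (BF) / Log Input (ft^3)
LRF = 422 BF / 63.9 ft^3
LRF = 6.6 BF/ft^3

6.6


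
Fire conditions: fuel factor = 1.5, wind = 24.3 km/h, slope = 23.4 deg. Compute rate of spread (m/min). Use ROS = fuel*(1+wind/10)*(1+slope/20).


Formula: ROS = fuel * (1 + wind/10) * (1 + slope/20)
Wind factor = 1 + 24.3/10 = 3.43
Slope factor = 1 + 23.4/20 = 2.17
ROS = 1.5 * 3.43 * 2.17 = 11.16 m/min

11.16


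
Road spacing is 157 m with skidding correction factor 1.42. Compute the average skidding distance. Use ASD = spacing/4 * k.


Formula: ASD = (spacing / 4) * correction
Uncorrected distance = spacing / 4 = 157 / 4 = 39.25 m
ASD = 39.25 * 1.42 = 56 m

56


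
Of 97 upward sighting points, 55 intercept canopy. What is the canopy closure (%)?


Formula: Canopy closure = covered points / total points * 100
Closure = 55 / 97 * 100
Closure = 0.567 * 100 = 56.7%

56.7


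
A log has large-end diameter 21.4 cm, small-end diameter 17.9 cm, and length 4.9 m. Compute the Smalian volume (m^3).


Smalian: V = (A1 + A2)/2 * L,  A = pi*(D/200)^2
A1 = pi*(21.4/200)^2 = 0.035968 m^2
A2 = pi*(17.9/200)^2 = 0.025165 m^2
V = (0.035968+0.025165)/2*4.9 = 0.1498 m^3

0.1498


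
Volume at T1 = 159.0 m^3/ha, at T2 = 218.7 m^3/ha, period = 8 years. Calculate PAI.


Formula: PAI = (V_T2 - V_T1) / (T2 - T1)
Volume increment = 218.7 - 159.0 = 59.7 m^3/ha
PAI = 59.7 / 8 = 7.46 m^3/ha/year

7.46


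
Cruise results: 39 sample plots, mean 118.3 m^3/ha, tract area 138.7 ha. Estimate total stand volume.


Formula: Total Volume = Mean Volume per ha * Total Area
Total Volume = 118.3 m^3/ha * 138.7 ha
Total Volume = 16408 m^3

16408


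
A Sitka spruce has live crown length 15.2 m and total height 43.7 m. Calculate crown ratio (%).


Formula: Crown Ratio = (Crown Length / Total Height) * 100
CR = (15.2 m / 43.7 m) * 100
CR = 0.3478 * 100 = 34.8%

34.8


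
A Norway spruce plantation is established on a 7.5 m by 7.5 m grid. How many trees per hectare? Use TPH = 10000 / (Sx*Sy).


Formula: TPH = 10000 m^2/ha / (spacing_x * spacing_y)
Area per tree = 7.5 m * 7.5 m = 56.25 m^2
TPH = 10000 / 56.25 = 178 trees/ha

178


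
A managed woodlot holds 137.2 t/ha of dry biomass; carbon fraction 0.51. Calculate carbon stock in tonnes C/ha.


Formula: Carbon Stock = Biomass * Carbon Fraction
C = 137.2 t/ha * 0.51
C = 70.0 t C/ha

70.0


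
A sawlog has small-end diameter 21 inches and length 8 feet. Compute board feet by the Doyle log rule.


Doyle: BF = (D - 4)^2 * L / 16
Adjusted diameter = 21 - 4 = 17 in
(D-4)^2 = 17^2 = 289
BF = 289 * 8 / 16 = 145 BF

145


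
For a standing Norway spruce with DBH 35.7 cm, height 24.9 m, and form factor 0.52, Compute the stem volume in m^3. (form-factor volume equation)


Formula: V = pi * (DBH/200)^2 * H * ff
Radius = DBH/200 = 35.7/200 = 0.1785 m
Radius^2 = 0.1785^2 = 0.03186225 m^2
V = pi * 0.03186225 * 24.9 * 0.52
V = 1.296 m^3

1.296


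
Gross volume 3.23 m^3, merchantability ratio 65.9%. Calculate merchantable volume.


Formula: MV = V_total * (merchantable_pct / 100)
Merchantable fraction = 65.9% / 100 = 0.659
MV = 3.23 m^3 * 0.659 = 2.129 m^3

2.129


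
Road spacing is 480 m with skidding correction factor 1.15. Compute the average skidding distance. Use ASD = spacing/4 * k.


Formula: ASD = (spacing / 4) * correction
Uncorrected distance = spacing / 4 = 480 / 4 = 120 m
ASD = 120 * 1.15 = 138 m

138


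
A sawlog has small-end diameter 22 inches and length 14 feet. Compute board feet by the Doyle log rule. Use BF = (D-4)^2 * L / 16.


Doyle: BF = (D - 4)^2 * L / 16
Adjusted diameter = 22 - 4 = 18 in
(D-4)^2 = 18^2 = 324
BF = 324 * 14 / 16 = 284 BF

284


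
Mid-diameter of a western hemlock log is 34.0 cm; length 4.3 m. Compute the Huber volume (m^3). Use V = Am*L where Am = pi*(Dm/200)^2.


Huber: V = Am * L,  Am = pi*(Dm/200)^2
Am = pi*(34.0/200)^2 = 0.090792 m^2
V = 0.090792*4.3 = 0.3904 m^3

0.3904


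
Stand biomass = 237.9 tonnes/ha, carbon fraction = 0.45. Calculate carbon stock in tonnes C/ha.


Formula: Carbon Stock = Biomass * Carbon Fraction
C = 237.9 t/ha * 0.45
C = 107.1 t C/ha

107.1


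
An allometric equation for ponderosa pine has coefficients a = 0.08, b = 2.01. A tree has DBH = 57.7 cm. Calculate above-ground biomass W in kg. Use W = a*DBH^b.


Formula: W = a * DBH^b  (allometric power law)
DBH^b = 57.7^2.01 = 3467.0762
W = 0.08 * 3467.0762 = 277.4 kg

277.4


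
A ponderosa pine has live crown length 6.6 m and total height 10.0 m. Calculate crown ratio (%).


Formula: Crown Ratio = (Crown Length / Total Height) * 100
CR = (6.6 m / 10.0 m) * 100
CR = 0.66 * 100 = 66.0%

66.0


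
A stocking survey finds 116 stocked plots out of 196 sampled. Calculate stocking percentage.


Formula: Stocking % = stocked plots / total plots * 100
Stocking = 116 / 196 * 100
Stocking = 0.5918 * 100 = 59.2%

59.2


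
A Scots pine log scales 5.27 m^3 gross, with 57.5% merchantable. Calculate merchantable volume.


Formula: MV = V_total * (merchantable_pct / 100)
Merchantable fraction = 57.5% / 100 = 0.575
MV = 5.27 m^3 * 0.575 = 3.03 m^3

3.03


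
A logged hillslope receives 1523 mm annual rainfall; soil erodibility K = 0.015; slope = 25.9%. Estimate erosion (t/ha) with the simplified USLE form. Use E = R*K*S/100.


Formula: E = R * K * S / 100  (simplified USLE)
R * K = 1523 * 0.015 = 22.845
E = 22.845 * 25.9 / 100 = 5.92 t/ha

5.92


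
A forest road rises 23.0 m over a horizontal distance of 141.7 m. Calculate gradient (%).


Formula: Gradient = rise / run * 100
Gradient = 23.0 / 141.7 * 100 = 16.2%

16.2


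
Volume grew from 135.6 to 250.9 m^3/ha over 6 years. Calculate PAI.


Formula: PAI = (V_T2 - V_T1) / (T2 - T1)
Volume increment = 250.9 - 135.6 = 115.3 m^3/ha
PAI = 115.3 / 6 = 19.22 m^3/ha/year

19.22


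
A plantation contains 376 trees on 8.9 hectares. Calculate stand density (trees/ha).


Formula: Stand Density = N_trees / Area_ha
Density = 376 trees / 8.9 ha
Density = 42 trees/ha

42


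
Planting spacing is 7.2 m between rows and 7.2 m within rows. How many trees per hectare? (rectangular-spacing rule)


Formula: TPH = 10000 m^2/ha / (spacing_x * spacing_y)
Area per tree = 7.2 m * 7.2 m = 51.84 m^2
TPH = 10000 / 51.84 = 193 trees/ha

193


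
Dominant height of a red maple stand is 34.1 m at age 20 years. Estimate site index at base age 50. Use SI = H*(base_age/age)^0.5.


Formula: SI = H_dom * (base_age / age)^0.5
Age ratio = 50 / 20 = 2.5
sqrt(age_ratio) = 1.58114
SI = 34.1 * 1.58114 = 53.9 m

53.9


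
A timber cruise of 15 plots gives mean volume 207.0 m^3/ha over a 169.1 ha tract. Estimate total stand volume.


Formula: Total Volume = Mean Volume per ha * Total Area
Total Volume = 207.0 m^3/ha * 169.1 ha
Total Volume = 35004 m^3

35004


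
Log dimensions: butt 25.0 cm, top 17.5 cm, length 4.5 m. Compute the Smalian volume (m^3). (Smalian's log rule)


Smalian: V = (A1 + A2)/2 * L,  A = pi*(D/200)^2
A1 = pi*(25.0/200)^2 = 0.049087 m^2
A2 = pi*(17.5/200)^2 = 0.024053 m^2
V = (0.049087+0.024053)/2*4.5 = 0.1646 m^3

0.1646


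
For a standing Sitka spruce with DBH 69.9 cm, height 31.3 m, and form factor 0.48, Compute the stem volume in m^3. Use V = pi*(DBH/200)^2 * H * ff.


Formula: V = pi * (DBH/200)^2 * H * ff
Radius = DBH/200 = 69.9/200 = 0.3495 m
Radius^2 = 0.3495^2 = 0.12215025 m^2
V = pi * 0.12215025 * 31.3 * 0.48
V = 5.765 m^3

5.765


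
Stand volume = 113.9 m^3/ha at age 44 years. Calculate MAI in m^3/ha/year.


Formula: MAI = Total Volume / Stand Age
MAI = 113.9 m^3/ha / 44 years
MAI = 2.59 m^3/ha/year

2.59


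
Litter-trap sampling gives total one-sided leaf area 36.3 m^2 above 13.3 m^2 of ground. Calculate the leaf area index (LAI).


Formula: LAI = total leaf area / ground area  (dimensionless)
LAI = 36.3 m^2 / 13.3 m^2
LAI = 2.73

2.73


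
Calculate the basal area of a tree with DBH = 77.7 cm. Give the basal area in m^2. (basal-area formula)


Formula: BA = pi * (DBH/2)^2 / 10000  (cm^2 to m^2)
Radius = DBH/2 = 77.7/2 = 38.85 cm
BA = pi * 38.85^2 / 10000
   = 4741.6765 cm^2 / 10000
   = 0.4742 m^2

0.4742


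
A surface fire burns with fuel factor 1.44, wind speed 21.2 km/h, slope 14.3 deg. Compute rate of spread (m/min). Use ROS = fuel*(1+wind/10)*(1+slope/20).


Formula: ROS = fuel * (1 + wind/10) * (1 + slope/20)
Wind factor = 1 + 21.2/10 = 3.12
Slope factor = 1 + 14.3/20 = 1.715
ROS = 1.44 * 3.12 * 1.715 = 7.71 m/min

7.71


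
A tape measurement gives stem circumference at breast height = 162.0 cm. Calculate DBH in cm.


Formula: DBH = C / pi
DBH = 162.0 / pi
pi = 3.14159...
DBH = 51.6 cm

51.6


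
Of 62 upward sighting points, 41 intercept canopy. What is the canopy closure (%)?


Formula: Canopy closure = covered points / total points * 100
Closure = 41 / 62 * 100
Closure = 0.6613 * 100 = 66.1%

66.1


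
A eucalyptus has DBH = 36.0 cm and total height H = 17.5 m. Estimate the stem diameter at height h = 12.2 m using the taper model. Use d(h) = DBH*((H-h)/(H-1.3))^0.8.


Taper: d(h) = DBH * ((H - h) / (H - 1.3))^0.8
Numerator = H - h = 17.5 - 12.2 = 5.3 m
Denominator = H - 1.3 = 17.5 - 1.3 = 16.2 m
Ratio = 5.3 / 16.2 = 0.32716
d = 36.0 * 0.32716^0.8 = 14.7 cm

14.7


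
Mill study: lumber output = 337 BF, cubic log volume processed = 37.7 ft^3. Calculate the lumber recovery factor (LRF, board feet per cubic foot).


Formula: LRF = Lumber Output (BF) / Log Input (ft^3)
LRF = 337 BF / 37.7 ft^3
LRF = 8.94 BF/ft^3

8.94


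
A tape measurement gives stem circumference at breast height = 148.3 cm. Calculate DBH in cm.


Formula: DBH = C / pi
DBH = 148.3 / pi
pi = 3.14159...
DBH = 47.2 cm

47.2


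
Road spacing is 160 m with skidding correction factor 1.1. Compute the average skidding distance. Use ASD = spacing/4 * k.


Formula: ASD = (spacing / 4) * correction
Uncorrected distance = spacing / 4 = 160 / 4 = 40 m
ASD = 40 * 1.1 = 44 m

44


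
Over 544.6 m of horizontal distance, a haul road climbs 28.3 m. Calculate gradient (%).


Formula: Gradient = rise / run * 100
Gradient = 28.3 / 544.6 * 100 = 5.2%

5.2


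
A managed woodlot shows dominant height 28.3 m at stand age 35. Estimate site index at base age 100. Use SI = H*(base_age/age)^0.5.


Formula: SI = H_dom * (base_age / age)^0.5
Age ratio = 100 / 35 = 2.85714
sqrt(age_ratio) = 1.69031
SI = 28.3 * 1.69031 = 47.8 m

47.8


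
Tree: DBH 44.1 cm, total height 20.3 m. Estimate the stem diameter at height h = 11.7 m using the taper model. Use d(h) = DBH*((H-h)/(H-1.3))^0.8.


Taper: d(h) = DBH * ((H - h) / (H - 1.3))^0.8
Numerator = H - h = 20.3 - 11.7 = 8.6 m
Denominator = H - 1.3 = 20.3 - 1.3 = 19.0 m
Ratio = 8.6 / 19.0 = 0.45263
d = 44.1 * 0.45263^0.8 = 23.4 cm

23.4


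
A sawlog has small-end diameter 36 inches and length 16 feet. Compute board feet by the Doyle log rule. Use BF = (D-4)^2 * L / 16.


Doyle: BF = (D - 4)^2 * L / 16
Adjusted diameter = 36 - 4 = 32 in
(D-4)^2 = 32^2 = 1024
BF = 1024 * 16 / 16 = 1024 BF

1024


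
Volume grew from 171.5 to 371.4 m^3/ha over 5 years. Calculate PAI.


Formula: PAI = (V_T2 - V_T1) / (T2 - T1)
Volume increment = 371.4 - 171.5 = 199.9 m^3/ha
PAI = 199.9 / 5 = 39.98 m^3/ha/year

39.98


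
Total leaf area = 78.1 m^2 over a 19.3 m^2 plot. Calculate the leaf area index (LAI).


Formula: LAI = total leaf area / ground area  (dimensionless)
LAI = 78.1 m^2 / 19.3 m^2
LAI = 4.05

4.05


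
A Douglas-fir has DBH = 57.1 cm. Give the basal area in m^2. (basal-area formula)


Formula: BA = pi * (DBH/2)^2 / 10000  (cm^2 to m^2)
Radius = DBH/2 = 57.1/2 = 28.55 cm
BA = pi * 28.55^2 / 10000
   = 2560.72 cm^2 / 10000
   = 0.2561 m^2

0.2561


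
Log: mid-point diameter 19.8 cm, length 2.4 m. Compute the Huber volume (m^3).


Huber: V = Am * L,  Am = pi*(Dm/200)^2
Am = pi*(19.8/200)^2 = 0.030791 m^2
V = 0.030791*2.4 = 0.0739 m^3

0.0739


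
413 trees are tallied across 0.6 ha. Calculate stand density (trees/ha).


Formula: Stand Density = N_trees / Area_ha
Density = 413 trees / 0.6 ha
Density = 688 trees/ha

688


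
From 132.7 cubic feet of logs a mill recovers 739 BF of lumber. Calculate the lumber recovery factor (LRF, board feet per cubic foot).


Formula: LRF = Lumber Output (BF) / Log Input (ft^3)
LRF = 739 BF / 132.7 ft^3
LRF = 5.57 BF/ft^3

5.57


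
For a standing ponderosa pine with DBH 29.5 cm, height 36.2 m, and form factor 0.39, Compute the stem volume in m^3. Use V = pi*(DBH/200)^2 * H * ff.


Formula: V = pi * (DBH/200)^2 * H * ff
Radius = DBH/200 = 29.5/200 = 0.1475 m
Radius^2 = 0.1475^2 = 0.02175625 m^2
V = pi * 0.02175625 * 36.2 * 0.39
V = 0.965 m^3

0.965


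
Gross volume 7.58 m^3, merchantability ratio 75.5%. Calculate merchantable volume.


Formula: MV = V_total * (merchantable_pct / 100)
Merchantable fraction = 75.5% / 100 = 0.755
MV = 7.58 m^3 * 0.755 = 5.723 m^3

5.723


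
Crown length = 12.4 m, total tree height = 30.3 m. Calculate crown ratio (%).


Formula: Crown Ratio = (Crown Length / Total Height) * 100
CR = (12.4 m / 30.3 m) * 100
CR = 0.4092 * 100 = 40.9%

40.9


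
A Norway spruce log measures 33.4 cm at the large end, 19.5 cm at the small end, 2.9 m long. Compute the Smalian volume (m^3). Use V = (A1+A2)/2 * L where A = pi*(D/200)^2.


Smalian: V = (A1 + A2)/2 * L,  A = pi*(D/200)^2
A1 = pi*(33.4/200)^2 = 0.087616 m^2
A2 = pi*(19.5/200)^2 = 0.029865 m^2
V = (0.087616+0.029865)/2*2.9 = 0.1703 m^3

0.1703


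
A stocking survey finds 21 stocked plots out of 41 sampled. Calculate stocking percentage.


Formula: Stocking % = stocked plots / total plots * 100
Stocking = 21 / 41 * 100
Stocking = 0.5122 * 100 = 51.2%

51.2


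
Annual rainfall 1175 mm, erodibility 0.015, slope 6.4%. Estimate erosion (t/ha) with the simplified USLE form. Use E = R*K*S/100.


Formula: E = R * K * S / 100  (simplified USLE)
R * K = 1175 * 0.015 = 17.625
E = 17.625 * 6.4 / 100 = 1.13 t/ha

1.13


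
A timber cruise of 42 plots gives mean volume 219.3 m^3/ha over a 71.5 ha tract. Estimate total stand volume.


Formula: Total Volume = Mean Volume per ha * Total Area
Total Volume = 219.3 m^3/ha * 71.5 ha
Total Volume = 15680 m^3

15680


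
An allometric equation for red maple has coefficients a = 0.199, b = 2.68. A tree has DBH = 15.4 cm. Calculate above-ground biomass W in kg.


Formula: W = a * DBH^b  (allometric power law)
DBH^b = 15.4^2.68 = 1522.4938
W = 0.199 * 1522.4938 = 303.0 kg

303.0


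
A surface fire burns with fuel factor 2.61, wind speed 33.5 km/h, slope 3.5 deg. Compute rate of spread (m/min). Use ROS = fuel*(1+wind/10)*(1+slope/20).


Formula: ROS = fuel * (1 + wind/10) * (1 + slope/20)
Wind factor = 1 + 33.5/10 = 4.35
Slope factor = 1 + 3.5/20 = 1.175
ROS = 2.61 * 4.35 * 1.175 = 13.34 m/min

13.34


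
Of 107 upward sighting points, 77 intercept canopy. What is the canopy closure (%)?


Formula: Canopy closure = covered points / total points * 100
Closure = 77 / 107 * 100
Closure = 0.7196 * 100 = 72.0%

72.0


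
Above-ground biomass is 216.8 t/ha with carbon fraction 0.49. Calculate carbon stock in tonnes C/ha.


Formula: Carbon Stock = Biomass * Carbon Fraction
C = 216.8 t/ha * 0.49
C = 106.2 t C/ha

106.2


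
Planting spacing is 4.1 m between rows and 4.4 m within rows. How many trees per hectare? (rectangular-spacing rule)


Formula: TPH = 10000 m^2/ha / (spacing_x * spacing_y)
Area per tree = 4.1 m * 4.4 m = 18.04 m^2
TPH = 10000 / 18.04 = 554 trees/ha

554


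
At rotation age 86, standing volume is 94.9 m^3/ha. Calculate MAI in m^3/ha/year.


Formula: MAI = Total Volume / Stand Age
MAI = 94.9 m^3/ha / 86 years
MAI = 1.1 m^3/ha/year

1.1


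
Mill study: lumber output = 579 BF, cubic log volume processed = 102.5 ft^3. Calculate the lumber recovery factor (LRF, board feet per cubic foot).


Formula: LRF = Lumber Output (BF) / Log Input (ft^3)
LRF = 579 BF / 102.5 ft^3
LRF = 5.65 BF/ft^3

5.65


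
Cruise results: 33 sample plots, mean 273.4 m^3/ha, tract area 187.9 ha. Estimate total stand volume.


Formula: Total Volume = Mean Volume per ha * Total Area
Total Volume = 273.4 m^3/ha * 187.9 ha
Total Volume = 51372 m^3

51372


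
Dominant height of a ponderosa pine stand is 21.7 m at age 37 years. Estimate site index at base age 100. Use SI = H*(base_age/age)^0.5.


Formula: SI = H_dom * (base_age / age)^0.5
Age ratio = 100 / 37 = 2.7027
sqrt(age_ratio) = 1.64399
SI = 21.7 * 1.64399 = 35.7 m

35.7


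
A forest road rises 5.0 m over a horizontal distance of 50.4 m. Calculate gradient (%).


Formula: Gradient = rise / run * 100
Gradient = 5.0 / 50.4 * 100 = 9.9%

9.9


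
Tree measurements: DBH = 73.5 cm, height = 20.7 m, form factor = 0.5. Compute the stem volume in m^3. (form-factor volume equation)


Formula: V = pi * (DBH/200)^2 * H * ff
Radius = DBH/200 = 73.5/200 = 0.3675 m
Radius^2 = 0.3675^2 = 0.13505625 m^2
V = pi * 0.13505625 * 20.7 * 0.5
V = 4.391 m^3

4.391


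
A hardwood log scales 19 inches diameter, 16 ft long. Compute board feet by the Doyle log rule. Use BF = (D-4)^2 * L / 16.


Doyle: BF = (D - 4)^2 * L / 16
Adjusted diameter = 19 - 4 = 15 in
(D-4)^2 = 15^2 = 225
BF = 225 * 16 / 16 = 225 BF

225


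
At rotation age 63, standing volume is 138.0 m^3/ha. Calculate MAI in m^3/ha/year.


Formula: MAI = Total Volume / Stand Age
MAI = 138.0 m^3/ha / 63 years
MAI = 2.19 m^3/ha/year

2.19


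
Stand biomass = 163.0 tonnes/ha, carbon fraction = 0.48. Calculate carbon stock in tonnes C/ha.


Formula: Carbon Stock = Biomass * Carbon Fraction
C = 163.0 t/ha * 0.48
C = 78.2 t C/ha

78.2


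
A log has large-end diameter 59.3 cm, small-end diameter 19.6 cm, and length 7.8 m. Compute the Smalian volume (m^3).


Smalian: V = (A1 + A2)/2 * L,  A = pi*(D/200)^2
A1 = pi*(59.3/200)^2 = 0.276184 m^2
A2 = pi*(19.6/200)^2 = 0.030172 m^2
V = (0.276184+0.030172)/2*7.8 = 1.1948 m^3

1.1948


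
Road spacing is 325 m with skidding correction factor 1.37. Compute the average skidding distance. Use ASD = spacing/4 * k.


Formula: ASD = (spacing / 4) * correction
Uncorrected distance = spacing / 4 = 325 / 4 = 81.25 m
ASD = 81.25 * 1.37 = 111 m

111


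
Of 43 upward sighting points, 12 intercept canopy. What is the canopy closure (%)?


Formula: Canopy closure = covered points / total points * 100
Closure = 12 / 43 * 100
Closure = 0.2791 * 100 = 27.9%

27.9


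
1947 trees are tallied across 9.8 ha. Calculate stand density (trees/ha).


Formula: Stand Density = N_trees / Area_ha
Density = 1947 trees / 9.8 ha
Density = 199 trees/ha

199


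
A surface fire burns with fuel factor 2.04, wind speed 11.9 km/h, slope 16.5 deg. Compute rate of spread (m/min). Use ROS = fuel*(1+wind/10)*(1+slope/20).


Formula: ROS = fuel * (1 + wind/10) * (1 + slope/20)
Wind factor = 1 + 11.9/10 = 2.19
Slope factor = 1 + 16.5/20 = 1.825
ROS = 2.04 * 2.19 * 1.825 = 8.15 m/min

8.15


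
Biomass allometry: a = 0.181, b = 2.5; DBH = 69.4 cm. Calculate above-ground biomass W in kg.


Formula: W = a * DBH^b  (allometric power law)
DBH^b = 69.4^2.5 = 40123.4877
W = 0.181 * 40123.4877 = 7262.4 kg

7262.4


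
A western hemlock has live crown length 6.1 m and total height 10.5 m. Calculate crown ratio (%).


Formula: Crown Ratio = (Crown Length / Total Height) * 100
CR = (6.1 m / 10.5 m) * 100
CR = 0.581 * 100 = 58.1%

58.1


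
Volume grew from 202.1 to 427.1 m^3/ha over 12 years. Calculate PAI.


Formula: PAI = (V_T2 - V_T1) / (T2 - T1)
Volume increment = 427.1 - 202.1 = 225.0 m^3/ha
PAI = 225.0 / 12 = 18.75 m^3/ha/year

18.75


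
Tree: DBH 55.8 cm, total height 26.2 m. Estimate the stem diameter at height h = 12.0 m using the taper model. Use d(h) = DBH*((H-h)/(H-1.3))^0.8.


Taper: d(h) = DBH * ((H - h) / (H - 1.3))^0.8
Numerator = H - h = 26.2 - 12.0 = 14.2 m
Denominator = H - 1.3 = 26.2 - 1.3 = 24.9 m
Ratio = 14.2 / 24.9 = 0.57028
d = 55.8 * 0.57028^0.8 = 35.6 cm

35.6


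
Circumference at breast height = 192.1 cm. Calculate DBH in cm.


Formula: DBH = C / pi
DBH = 192.1 / pi
pi = 3.14159...
DBH = 61.1 cm

61.1


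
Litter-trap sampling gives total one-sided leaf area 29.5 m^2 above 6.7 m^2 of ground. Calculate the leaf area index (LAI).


Formula: LAI = total leaf area / ground area  (dimensionless)
LAI = 29.5 m^2 / 6.7 m^2
LAI = 4.4

4.4


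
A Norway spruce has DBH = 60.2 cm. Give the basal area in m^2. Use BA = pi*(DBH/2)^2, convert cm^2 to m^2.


Formula: BA = pi * (DBH/2)^2 / 10000  (cm^2 to m^2)
Radius = DBH/2 = 60.2/2 = 30.1 cm
BA = pi * 30.1^2 / 10000
   = 2846.3144 cm^2 / 10000
   = 0.2846 m^2

0.2846


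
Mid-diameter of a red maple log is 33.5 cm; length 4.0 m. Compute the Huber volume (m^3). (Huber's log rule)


Huber: V = Am * L,  Am = pi*(Dm/200)^2
Am = pi*(33.5/200)^2 = 0.088141 m^2
V = 0.088141*4.0 = 0.3526 m^3

0.3526


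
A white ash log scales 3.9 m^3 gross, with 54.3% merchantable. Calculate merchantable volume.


Formula: MV = V_total * (merchantable_pct / 100)
Merchantable fraction = 54.3% / 100 = 0.543
MV = 3.9 m^3 * 0.543 = 2.118 m^3

2.118


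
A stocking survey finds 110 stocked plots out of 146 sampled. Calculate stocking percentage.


Formula: Stocking % = stocked plots / total plots * 100
Stocking = 110 / 146 * 100
Stocking = 0.7534 * 100 = 75.3%

75.3


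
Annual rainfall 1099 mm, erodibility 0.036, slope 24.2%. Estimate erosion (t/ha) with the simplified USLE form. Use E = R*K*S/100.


Formula: E = R * K * S / 100  (simplified USLE)
R * K = 1099 * 0.036 = 39.564
E = 39.564 * 24.2 / 100 = 9.57 t/ha

9.57


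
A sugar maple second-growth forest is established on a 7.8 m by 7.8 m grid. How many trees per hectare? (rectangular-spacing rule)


Formula: TPH = 10000 m^2/ha / (spacing_x * spacing_y)
Area per tree = 7.8 m * 7.8 m = 60.84 m^2
TPH = 10000 / 60.84 = 164 trees/ha

164


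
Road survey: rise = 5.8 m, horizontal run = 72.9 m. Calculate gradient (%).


Formula: Gradient = rise / run * 100
Gradient = 5.8 / 72.9 * 100 = 8.0%

8.0


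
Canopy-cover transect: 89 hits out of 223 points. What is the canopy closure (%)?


Formula: Canopy closure = covered points / total points * 100
Closure = 89 / 223 * 100
Closure = 0.3991 * 100 = 39.9%

39.9


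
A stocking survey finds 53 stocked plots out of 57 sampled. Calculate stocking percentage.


Formula: Stocking % = stocked plots / total plots * 100
Stocking = 53 / 57 * 100
Stocking = 0.9298 * 100 = 93.0%

93.0


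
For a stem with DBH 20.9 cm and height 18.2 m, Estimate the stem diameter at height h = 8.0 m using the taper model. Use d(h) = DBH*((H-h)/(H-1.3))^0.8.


Taper: d(h) = DBH * ((H - h) / (H - 1.3))^0.8
Numerator = H - h = 18.2 - 8.0 = 10.2 m
Denominator = H - 1.3 = 18.2 - 1.3 = 16.9 m
Ratio = 10.2 / 16.9 = 0.60355
d = 20.9 * 0.60355^0.8 = 14.0 cm

14.0


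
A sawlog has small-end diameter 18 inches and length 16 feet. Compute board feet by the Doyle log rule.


Doyle: BF = (D - 4)^2 * L / 16
Adjusted diameter = 18 - 4 = 14 in
(D-4)^2 = 14^2 = 196
BF = 196 * 16 / 16 = 196 BF

196


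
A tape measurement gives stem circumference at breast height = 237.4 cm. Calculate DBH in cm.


Formula: DBH = C / pi
DBH = 237.4 / pi
pi = 3.14159...
DBH = 75.6 cm

75.6


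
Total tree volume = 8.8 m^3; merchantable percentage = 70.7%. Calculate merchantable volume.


Formula: MV = V_total * (merchantable_pct / 100)
Merchantable fraction = 70.7% / 100 = 0.707
MV = 8.8 m^3 * 0.707 = 6.222 m^3

6.222


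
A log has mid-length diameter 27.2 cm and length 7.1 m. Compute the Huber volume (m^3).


Huber: V = Am * L,  Am = pi*(Dm/200)^2
Am = pi*(27.2/200)^2 = 0.058107 m^2
V = 0.058107*7.1 = 0.4126 m^3

0.4126


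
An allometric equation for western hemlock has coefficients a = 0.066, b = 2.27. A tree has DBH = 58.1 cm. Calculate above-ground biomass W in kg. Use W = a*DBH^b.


Formula: W = a * DBH^b  (allometric power law)
DBH^b = 58.1^2.27 = 10108.3395
W = 0.066 * 10108.3395 = 667.2 kg

667.2


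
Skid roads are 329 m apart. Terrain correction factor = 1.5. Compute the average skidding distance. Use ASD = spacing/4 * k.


Formula: ASD = (spacing / 4) * correction
Uncorrected distance = spacing / 4 = 329 / 4 = 82.25 m
ASD = 82.25 * 1.5 = 123 m

123


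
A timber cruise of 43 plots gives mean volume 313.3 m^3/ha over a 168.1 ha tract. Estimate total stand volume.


Formula: Total Volume = Mean Volume per ha * Total Area
Total Volume = 313.3 m^3/ha * 168.1 ha
Total Volume = 52666 m^3

52666


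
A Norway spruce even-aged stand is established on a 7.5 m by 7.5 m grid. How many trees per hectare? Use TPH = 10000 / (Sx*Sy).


Formula: TPH = 10000 m^2/ha / (spacing_x * spacing_y)
Area per tree = 7.5 m * 7.5 m = 56.25 m^2
TPH = 10000 / 56.25 = 178 trees/ha

178


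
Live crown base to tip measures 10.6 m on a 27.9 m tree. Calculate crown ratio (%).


Formula: Crown Ratio = (Crown Length / Total Height) * 100
CR = (10.6 m / 27.9 m) * 100
CR = 0.3799 * 100 = 38.0%

38.0


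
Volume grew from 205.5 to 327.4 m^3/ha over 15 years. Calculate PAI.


Formula: PAI = (V_T2 - V_T1) / (T2 - T1)
Volume increment = 327.4 - 205.5 = 121.9 m^3/ha
PAI = 121.9 / 15 = 8.13 m^3/ha/year

8.13


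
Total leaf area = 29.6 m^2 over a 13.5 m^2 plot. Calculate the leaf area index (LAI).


Formula: LAI = total leaf area / ground area  (dimensionless)
LAI = 29.6 m^2 / 13.5 m^2
LAI = 2.19

2.19


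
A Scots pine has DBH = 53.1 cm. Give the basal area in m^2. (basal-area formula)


Formula: BA = pi * (DBH/2)^2 / 10000  (cm^2 to m^2)
Radius = DBH/2 = 53.1/2 = 26.55 cm
BA = pi * 26.55^2 / 10000
   = 2214.5165 cm^2 / 10000
   = 0.2215 m^2

0.2215


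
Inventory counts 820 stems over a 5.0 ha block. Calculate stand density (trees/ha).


Formula: Stand Density = N_trees / Area_ha
Density = 820 trees / 5.0 ha
Density = 164 trees/ha

164


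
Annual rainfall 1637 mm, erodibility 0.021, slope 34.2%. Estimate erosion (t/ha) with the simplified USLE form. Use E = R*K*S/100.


Formula: E = R * K * S / 100  (simplified USLE)
R * K = 1637 * 0.021 = 34.377
E = 34.377 * 34.2 / 100 = 11.76 t/ha

11.76
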